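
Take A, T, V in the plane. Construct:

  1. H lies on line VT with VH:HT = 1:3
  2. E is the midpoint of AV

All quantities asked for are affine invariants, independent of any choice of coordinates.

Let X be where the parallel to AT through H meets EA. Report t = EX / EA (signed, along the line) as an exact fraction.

t = -1/2

Work in coordinates with A = (0, 0), T = (1, 0), V = (0, 1).
1. H lies on line VT with VH:HT = 1:3 ⇒ H = (1/4, 3/4)
2. E is the midpoint of AV ⇒ E = (0, 1/2)
through H parallel to AT: direction (1, 0); meets EA at X = (0, 3/4)
X = E + t·(A−E) with t = -1/2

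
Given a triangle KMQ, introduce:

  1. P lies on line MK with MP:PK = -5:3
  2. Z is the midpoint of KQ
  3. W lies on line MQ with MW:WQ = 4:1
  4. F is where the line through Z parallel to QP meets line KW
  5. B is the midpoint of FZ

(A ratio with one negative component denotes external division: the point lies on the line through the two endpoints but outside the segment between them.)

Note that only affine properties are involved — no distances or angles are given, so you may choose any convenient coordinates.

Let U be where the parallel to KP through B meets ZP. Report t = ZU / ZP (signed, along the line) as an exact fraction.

Set K = (0, 0), M = (1, 0), Q = (0, 1); any affine frame gives the same invariant.
1. P lies on line MK with MP:PK = -5:3 ⇒ P = (-3/2, 0)
2. Z is the midpoint of KQ ⇒ Z = (0, 1/2)
3. W lies on line MQ with MW:WQ = 4:1 ⇒ W = (1/5, 4/5)
4. F is where the line through Z parallel to QP meets line KW ⇒ F = (3/20, 3/5)
5. B is the midpoint of FZ ⇒ B = (3/40, 11/20)
through B parallel to KP: direction (-3/2, 0); meets ZP at U = (3/20, 11/20)
U = Z + t·(P−Z) with t = -1/10

t = -1/10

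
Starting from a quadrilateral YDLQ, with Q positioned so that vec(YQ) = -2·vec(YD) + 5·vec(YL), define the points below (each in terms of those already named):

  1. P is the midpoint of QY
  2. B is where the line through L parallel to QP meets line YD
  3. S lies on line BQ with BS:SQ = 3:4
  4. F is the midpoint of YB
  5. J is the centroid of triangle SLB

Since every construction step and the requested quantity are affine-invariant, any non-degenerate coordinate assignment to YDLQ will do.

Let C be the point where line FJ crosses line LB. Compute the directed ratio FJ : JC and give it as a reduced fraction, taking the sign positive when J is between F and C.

Choose coordinates Y = (0, 0), D = (1, 0), L = (0, 1), Q = (-2, 5).
1. P is the midpoint of QY ⇒ P = (-1, 5/2)
2. B is where the line through L parallel to QP meets line YD ⇒ B = (2/5, 0)
3. S lies on line BQ with BS:SQ = 3:4 ⇒ S = (-22/35, 15/7)
4. F is the midpoint of YB ⇒ F = (1/5, 0)
5. J is the centroid of triangle SLB ⇒ J = (-8/105, 22/21)
line FJ meets LB at C = (-14/75, 22/15)
J = F + t·(C−F) with t = 5/7, so FJ:JC = 5/7:2/7

FJ:JC = 5/2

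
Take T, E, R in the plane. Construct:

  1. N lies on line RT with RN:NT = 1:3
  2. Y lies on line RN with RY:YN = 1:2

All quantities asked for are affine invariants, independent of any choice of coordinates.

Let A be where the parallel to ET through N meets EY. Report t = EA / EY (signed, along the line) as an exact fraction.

t = 9/11

Work in coordinates with T = (0, 0), E = (1, 0), R = (0, 1).
1. N lies on line RT with RN:NT = 1:3 ⇒ N = (0, 3/4)
2. Y lies on line RN with RY:YN = 1:2 ⇒ Y = (0, 11/12)
through N parallel to ET: direction (-1, 0); meets EY at A = (2/11, 3/4)
A = E + t·(Y−E) with t = 9/11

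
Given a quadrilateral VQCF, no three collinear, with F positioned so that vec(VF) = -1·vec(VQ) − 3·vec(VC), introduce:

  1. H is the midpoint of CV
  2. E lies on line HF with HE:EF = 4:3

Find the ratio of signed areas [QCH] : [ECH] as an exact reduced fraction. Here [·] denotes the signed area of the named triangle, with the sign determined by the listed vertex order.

[QCH]:[ECH] = -7/4

Choose coordinates V = (0, 0), Q = (1, 0), C = (0, 1), F = (-1, -3).
1. H is the midpoint of CV ⇒ H = (0, 1/2)
2. E lies on line HF with HE:EF = 4:3 ⇒ E = (-4/7, -3/2)
2·[QCH] = 1/2, 2·[ECH] = -2/7
[QCH]:[ECH] = 1/2:-2/7 = -7/4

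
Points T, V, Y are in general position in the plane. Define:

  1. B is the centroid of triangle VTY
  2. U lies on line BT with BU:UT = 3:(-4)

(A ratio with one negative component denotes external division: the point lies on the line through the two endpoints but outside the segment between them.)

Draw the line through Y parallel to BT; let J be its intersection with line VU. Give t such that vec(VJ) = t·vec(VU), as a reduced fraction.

Set T = (0, 0), V = (1, 0), Y = (0, 1); any affine frame gives the same invariant.
1. B is the centroid of triangle VTY ⇒ B = (1/3, 1/3)
2. U lies on line BT with BU:UT = 3:(-4) ⇒ U = (4/3, 4/3)
through Y parallel to BT: direction (-1/3, -1/3); meets VU at J = (5/3, 8/3)
J = V + t·(U−V) with t = 2

t = 2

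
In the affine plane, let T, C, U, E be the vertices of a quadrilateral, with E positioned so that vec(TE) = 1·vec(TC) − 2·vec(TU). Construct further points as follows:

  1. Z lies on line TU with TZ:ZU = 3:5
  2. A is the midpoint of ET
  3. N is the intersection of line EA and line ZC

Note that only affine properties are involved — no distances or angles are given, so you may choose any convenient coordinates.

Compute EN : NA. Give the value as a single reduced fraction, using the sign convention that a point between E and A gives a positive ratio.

EN:NA = -32/19

Choose coordinates T = (0, 0), C = (1, 0), U = (0, 1), E = (1, -2).
1. Z lies on line TU with TZ:ZU = 3:5 ⇒ Z = (0, 3/8)
2. A is the midpoint of ET ⇒ A = (1/2, -1)
3. N is the intersection of line EA and line ZC ⇒ N = (-3/13, 6/13)
N = E + t·(A−E) with t = 32/13, so EN:NA = t:(1−t) = 32/13:-19/13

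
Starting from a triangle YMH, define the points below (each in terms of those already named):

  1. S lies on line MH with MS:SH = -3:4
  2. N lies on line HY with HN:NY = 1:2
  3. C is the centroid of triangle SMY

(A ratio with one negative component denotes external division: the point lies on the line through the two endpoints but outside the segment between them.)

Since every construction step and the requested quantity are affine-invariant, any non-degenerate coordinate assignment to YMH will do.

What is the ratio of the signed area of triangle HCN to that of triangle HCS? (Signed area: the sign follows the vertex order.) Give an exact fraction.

Work in coordinates with Y = (0, 0), M = (1, 0), H = (0, 1).
1. S lies on line MH with MS:SH = -3:4 ⇒ S = (4, -3)
2. N lies on line HY with HN:NY = 1:2 ⇒ N = (0, 2/3)
3. C is the centroid of triangle SMY ⇒ C = (5/3, -1)
2·[HCN] = -5/9, 2·[HCS] = 4/3
[HCN]:[HCS] = -5/9:4/3 = -5/12

[HCN]:[HCS] = -5/12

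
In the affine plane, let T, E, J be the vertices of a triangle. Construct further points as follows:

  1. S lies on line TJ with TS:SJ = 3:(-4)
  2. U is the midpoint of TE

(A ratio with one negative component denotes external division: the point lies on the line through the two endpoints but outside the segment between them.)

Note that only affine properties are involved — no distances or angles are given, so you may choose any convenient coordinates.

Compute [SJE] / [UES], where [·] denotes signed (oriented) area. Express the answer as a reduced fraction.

Set T = (0, 0), E = (1, 0), J = (0, 1); any affine frame gives the same invariant.
1. S lies on line TJ with TS:SJ = 3:(-4) ⇒ S = (0, -3)
2. U is the midpoint of TE ⇒ U = (1/2, 0)
2·[SJE] = -4, 2·[UES] = -3/2
[SJE]:[UES] = -4:-3/2 = 8/3

[SJE]:[UES] = 8/3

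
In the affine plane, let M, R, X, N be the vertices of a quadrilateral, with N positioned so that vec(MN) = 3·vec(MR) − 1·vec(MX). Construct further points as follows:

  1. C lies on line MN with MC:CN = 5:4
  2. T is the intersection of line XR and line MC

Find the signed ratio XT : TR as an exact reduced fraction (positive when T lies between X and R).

XT:TR = -3

Set M = (0, 0), R = (1, 0), X = (0, 1), N = (3, -1); any affine frame gives the same invariant.
1. C lies on line MN with MC:CN = 5:4 ⇒ C = (5/3, -5/9)
2. T is the intersection of line XR and line MC ⇒ T = (3/2, -1/2)
T = X + t·(R−X) with t = 3/2, so XT:TR = t:(1−t) = 3/2:-1/2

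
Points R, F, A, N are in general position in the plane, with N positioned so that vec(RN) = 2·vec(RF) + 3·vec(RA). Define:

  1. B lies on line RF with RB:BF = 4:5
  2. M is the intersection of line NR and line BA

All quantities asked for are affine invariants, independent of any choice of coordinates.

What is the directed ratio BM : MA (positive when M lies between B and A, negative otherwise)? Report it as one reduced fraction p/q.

BM:MA = 2/3

Assign R = (0, 0), F = (1, 0), A = (0, 1), N = (2, 3) — the answer is frame-independent, so this choice is without loss of generality.
1. B lies on line RF with RB:BF = 4:5 ⇒ B = (4/9, 0)
2. M is the intersection of line NR and line BA ⇒ M = (4/15, 2/5)
M = B + t·(A−B) with t = 2/5, so BM:MA = t:(1−t) = 2/5:3/5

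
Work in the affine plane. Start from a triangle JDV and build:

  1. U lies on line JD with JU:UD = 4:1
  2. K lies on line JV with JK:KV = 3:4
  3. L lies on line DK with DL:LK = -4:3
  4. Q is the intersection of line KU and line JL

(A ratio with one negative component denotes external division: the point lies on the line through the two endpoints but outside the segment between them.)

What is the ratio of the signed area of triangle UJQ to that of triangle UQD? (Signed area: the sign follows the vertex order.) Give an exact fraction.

[UJQ]:[UQD] = 4

Set J = (0, 0), D = (1, 0), V = (0, 1); any affine frame gives the same invariant.
1. U lies on line JD with JU:UD = 4:1 ⇒ U = (4/5, 0)
2. K lies on line JV with JK:KV = 3:4 ⇒ K = (0, 3/7)
3. L lies on line DK with DL:LK = -4:3 ⇒ L = (-3, 12/7)
4. Q is the intersection of line KU and line JL ⇒ Q = (-12, 48/7)
2·[UJQ] = -192/35, 2·[UQD] = -48/35
[UJQ]:[UQD] = -192/35:-48/35 = 4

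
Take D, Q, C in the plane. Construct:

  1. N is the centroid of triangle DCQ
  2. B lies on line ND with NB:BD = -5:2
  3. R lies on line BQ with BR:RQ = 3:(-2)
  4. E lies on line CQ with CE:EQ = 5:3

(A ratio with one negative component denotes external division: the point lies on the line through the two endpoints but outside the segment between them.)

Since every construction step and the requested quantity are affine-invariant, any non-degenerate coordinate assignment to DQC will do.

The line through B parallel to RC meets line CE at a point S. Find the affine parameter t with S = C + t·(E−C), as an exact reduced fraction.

Work in coordinates with D = (0, 0), Q = (1, 0), C = (0, 1).
1. N is the centroid of triangle DCQ ⇒ N = (1/3, 1/3)
2. B lies on line ND with NB:BD = -5:2 ⇒ B = (-2/9, -2/9)
3. R lies on line BQ with BR:RQ = 3:(-2) ⇒ R = (31/9, 4/9)
4. E lies on line CQ with CE:EQ = 5:3 ⇒ E = (5/8, 3/8)
through B parallel to RC: direction (-31/9, 5/9); meets CE at S = (3/2, -1/2)
S = C + t·(E−C) with t = 12/5

t = 12/5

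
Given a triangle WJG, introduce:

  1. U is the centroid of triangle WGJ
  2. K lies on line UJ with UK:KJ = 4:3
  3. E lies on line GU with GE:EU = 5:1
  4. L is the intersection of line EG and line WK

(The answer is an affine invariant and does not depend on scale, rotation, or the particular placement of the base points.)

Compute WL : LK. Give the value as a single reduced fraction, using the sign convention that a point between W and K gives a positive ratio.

WL:LK = 7/4

Assign W = (0, 0), J = (1, 0), G = (0, 1) — the answer is frame-independent, so this choice is without loss of generality.
1. U is the centroid of triangle WGJ ⇒ U = (1/3, 1/3)
2. K lies on line UJ with UK:KJ = 4:3 ⇒ K = (5/7, 1/7)
3. E lies on line GU with GE:EU = 5:1 ⇒ E = (5/18, 4/9)
4. L is the intersection of line EG and line WK ⇒ L = (5/11, 1/11)
L = W + t·(K−W) with t = 7/11, so WL:LK = t:(1−t) = 7/11:4/11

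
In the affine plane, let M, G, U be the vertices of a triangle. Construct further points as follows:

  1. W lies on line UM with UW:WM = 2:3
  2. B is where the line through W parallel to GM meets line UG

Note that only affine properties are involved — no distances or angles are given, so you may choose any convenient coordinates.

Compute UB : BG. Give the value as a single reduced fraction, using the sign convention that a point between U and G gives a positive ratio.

Work in coordinates with M = (0, 0), G = (1, 0), U = (0, 1).
1. W lies on line UM with UW:WM = 2:3 ⇒ W = (0, 3/5)
2. B is where the line through W parallel to GM meets line UG ⇒ B = (2/5, 3/5)
B = U + t·(G−U) with t = 2/5, so UB:BG = t:(1−t) = 2/5:3/5

UB:BG = 2/3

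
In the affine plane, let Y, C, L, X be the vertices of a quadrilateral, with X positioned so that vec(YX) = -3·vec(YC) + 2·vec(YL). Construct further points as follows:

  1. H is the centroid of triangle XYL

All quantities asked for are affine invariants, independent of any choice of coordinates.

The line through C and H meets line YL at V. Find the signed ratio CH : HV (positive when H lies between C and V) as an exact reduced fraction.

CH:HV = -2

Work in coordinates with Y = (0, 0), C = (1, 0), L = (0, 1), X = (-3, 2).
1. H is the centroid of triangle XYL ⇒ H = (-1, 1)
line CH meets YL at V = (0, 1/2)
H = C + t·(V−C) with t = 2, so CH:HV = 2:-1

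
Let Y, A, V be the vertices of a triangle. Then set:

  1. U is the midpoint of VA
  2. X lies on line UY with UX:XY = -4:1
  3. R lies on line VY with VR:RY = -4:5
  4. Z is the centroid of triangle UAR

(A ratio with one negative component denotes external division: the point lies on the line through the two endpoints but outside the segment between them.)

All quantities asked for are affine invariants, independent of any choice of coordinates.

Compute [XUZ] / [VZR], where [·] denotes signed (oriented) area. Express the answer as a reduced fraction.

Assign Y = (0, 0), A = (1, 0), V = (0, 1) — the answer is frame-independent, so this choice is without loss of generality.
1. U is the midpoint of VA ⇒ U = (1/2, 1/2)
2. X lies on line UY with UX:XY = -4:1 ⇒ X = (-1/6, -1/6)
3. R lies on line VY with VR:RY = -4:5 ⇒ R = (0, 5)
4. Z is the centroid of triangle UAR ⇒ Z = (1/2, 11/6)
2·[XUZ] = 8/9, 2·[VZR] = 2
[XUZ]:[VZR] = 8/9:2 = 4/9

[XUZ]:[VZR] = 4/9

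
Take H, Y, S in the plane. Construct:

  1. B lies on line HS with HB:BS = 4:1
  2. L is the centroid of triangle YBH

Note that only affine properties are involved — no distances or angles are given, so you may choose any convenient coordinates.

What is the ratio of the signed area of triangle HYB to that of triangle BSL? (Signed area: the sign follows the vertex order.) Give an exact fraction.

[HYB]:[BSL] = -12

Assign H = (0, 0), Y = (1, 0), S = (0, 1) — the answer is frame-independent, so this choice is without loss of generality.
1. B lies on line HS with HB:BS = 4:1 ⇒ B = (0, 4/5)
2. L is the centroid of triangle YBH ⇒ L = (1/3, 4/15)
2·[HYB] = 4/5, 2·[BSL] = -1/15
[HYB]:[BSL] = 4/5:-1/15 = -12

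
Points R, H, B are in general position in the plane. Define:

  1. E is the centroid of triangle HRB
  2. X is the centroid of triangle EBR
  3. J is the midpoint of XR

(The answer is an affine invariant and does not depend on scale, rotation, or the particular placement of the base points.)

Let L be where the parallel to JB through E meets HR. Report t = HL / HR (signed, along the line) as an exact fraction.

Set R = (0, 0), H = (1, 0), B = (0, 1); any affine frame gives the same invariant.
1. E is the centroid of triangle HRB ⇒ E = (1/3, 1/3)
2. X is the centroid of triangle EBR ⇒ X = (1/9, 4/9)
3. J is the midpoint of XR ⇒ J = (1/18, 2/9)
through E parallel to JB: direction (-1/18, 7/9); meets HR at L = (5/14, 0)
L = H + t·(R−H) with t = 9/14

t = 9/14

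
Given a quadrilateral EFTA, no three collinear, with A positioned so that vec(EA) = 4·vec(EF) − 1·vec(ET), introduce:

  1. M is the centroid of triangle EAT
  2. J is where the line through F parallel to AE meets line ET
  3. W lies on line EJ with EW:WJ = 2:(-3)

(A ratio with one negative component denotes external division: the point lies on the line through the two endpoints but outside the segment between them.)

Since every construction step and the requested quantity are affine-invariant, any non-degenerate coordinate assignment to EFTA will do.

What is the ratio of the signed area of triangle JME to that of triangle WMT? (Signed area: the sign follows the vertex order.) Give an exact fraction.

[JME]:[WMT] = -1/6

Choose coordinates E = (0, 0), F = (1, 0), T = (0, 1), A = (4, -1).
1. M is the centroid of triangle EAT ⇒ M = (4/3, 0)
2. J is where the line through F parallel to AE meets line ET ⇒ J = (0, 1/4)
3. W lies on line EJ with EW:WJ = 2:(-3) ⇒ W = (0, -1/2)
2·[JME] = -1/3, 2·[WMT] = 2
[JME]:[WMT] = -1/3:2 = -1/6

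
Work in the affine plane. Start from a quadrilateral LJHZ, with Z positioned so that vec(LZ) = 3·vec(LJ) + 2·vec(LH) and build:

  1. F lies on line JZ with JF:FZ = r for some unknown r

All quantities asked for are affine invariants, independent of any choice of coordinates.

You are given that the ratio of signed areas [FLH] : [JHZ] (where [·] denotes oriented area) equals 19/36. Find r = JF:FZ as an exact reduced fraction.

Assign L = (0, 0), J = (1, 0), H = (0, 1), Z = (3, 2) — the answer is frame-independent, so this choice is without loss of generality.
1. With JF:FZ = r, write λ = r/(r+1) so F = J + λ·(Z−J); F is affine-linear in λ
Every point depending on F is an affine combination of F and λ-independent points, so each such coordinate is linear in λ; the λ² term in each signed area is a multiple of (Z−J)×(Z−J) = 0, so 2·[FLH] and 2·[JHZ] are each linear in λ. Evaluating at λ=0 and λ=1:
  2·[FLH] = -2·λ − 1,   2·[JHZ] = -4
So [FLH]:[JHZ] = (-2·λ − 1) / (-4). Setting this equal to 19/36:
  -2·λ − 1 = 19/36·(-4)  ⇒  λ = 5/9
Then r = λ/(1−λ) = (5/9)/(4/9) = 5/4. Check: with r = 5/4, F = (19/9, 10/9) and [FLH]:[JHZ] = 19/36 as required.

r = 5/4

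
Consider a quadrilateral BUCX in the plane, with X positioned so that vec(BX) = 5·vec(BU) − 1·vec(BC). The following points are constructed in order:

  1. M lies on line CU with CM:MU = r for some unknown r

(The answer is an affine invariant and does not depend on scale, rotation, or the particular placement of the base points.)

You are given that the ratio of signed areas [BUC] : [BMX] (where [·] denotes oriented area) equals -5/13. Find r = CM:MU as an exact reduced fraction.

r = 3/2

Work in coordinates with B = (0, 0), U = (1, 0), C = (0, 1), X = (5, -1).
1. With CM:MU = r, write λ = r/(r+1) so M = C + λ·(U−C); M is affine-linear in λ
Every point depending on M is an affine combination of M and λ-independent points, so each such coordinate is linear in λ; the λ² term in each signed area is a multiple of (U−C)×(U−C) = 0, so 2·[BUC] and 2·[BMX] are each linear in λ. Evaluating at λ=0 and λ=1:
  2·[BUC] = 1,   2·[BMX] = 4·λ − 5
So [BUC]:[BMX] = (1) / (4·λ − 5). Setting this equal to -5/13:
  1 = -5/13·(4·λ − 5)  ⇒  λ = 3/5
Then r = λ/(1−λ) = (3/5)/(2/5) = 3/2. Check: with r = 3/2, M = (3/5, 2/5) and [BUC]:[BMX] = -5/13 as required.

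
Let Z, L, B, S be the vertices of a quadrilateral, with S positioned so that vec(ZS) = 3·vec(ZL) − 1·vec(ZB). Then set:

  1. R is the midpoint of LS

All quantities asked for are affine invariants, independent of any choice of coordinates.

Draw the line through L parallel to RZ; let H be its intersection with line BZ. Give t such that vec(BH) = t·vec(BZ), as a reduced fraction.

Choose coordinates Z = (0, 0), L = (1, 0), B = (0, 1), S = (3, -1).
1. R is the midpoint of LS ⇒ R = (2, -1/2)
through L parallel to RZ: direction (-2, 1/2); meets BZ at H = (0, 1/4)
H = B + t·(Z−B) with t = 3/4

t = 3/4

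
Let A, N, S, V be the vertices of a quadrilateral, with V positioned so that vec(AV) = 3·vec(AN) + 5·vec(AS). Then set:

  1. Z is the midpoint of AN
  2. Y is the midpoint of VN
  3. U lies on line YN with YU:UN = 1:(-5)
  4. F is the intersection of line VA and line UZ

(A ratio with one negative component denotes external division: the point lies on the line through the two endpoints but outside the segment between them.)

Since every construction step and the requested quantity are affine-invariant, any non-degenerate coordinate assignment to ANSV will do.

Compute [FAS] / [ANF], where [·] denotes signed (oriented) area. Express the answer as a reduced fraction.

Choose coordinates A = (0, 0), N = (1, 0), S = (0, 1), V = (3, 5).
1. Z is the midpoint of AN ⇒ Z = (1/2, 0)
2. Y is the midpoint of VN ⇒ Y = (2, 5/2)
3. U lies on line YN with YU:UN = 1:(-5) ⇒ U = (9/4, 25/8)
4. F is the intersection of line VA and line UZ ⇒ F = (15/2, 25/2)
2·[FAS] = -15/2, 2·[ANF] = 25/2
[FAS]:[ANF] = -15/2:25/2 = -3/5

[FAS]:[ANF] = -3/5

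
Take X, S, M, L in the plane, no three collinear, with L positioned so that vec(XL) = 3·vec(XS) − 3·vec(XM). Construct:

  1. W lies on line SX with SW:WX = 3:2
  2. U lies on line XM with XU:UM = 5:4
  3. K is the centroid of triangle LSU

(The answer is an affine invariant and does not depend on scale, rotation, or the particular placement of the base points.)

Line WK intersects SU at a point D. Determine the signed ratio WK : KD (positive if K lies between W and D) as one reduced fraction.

WK:KD = -8/17

Assign X = (0, 0), S = (1, 0), M = (0, 1), L = (3, -3) — the answer is frame-independent, so this choice is without loss of generality.
1. W lies on line SX with SW:WX = 3:2 ⇒ W = (2/5, 0)
2. U lies on line XM with XU:UM = 5:4 ⇒ U = (0, 5/9)
3. K is the centroid of triangle LSU ⇒ K = (4/3, -22/27)
line WK meets SU at D = (-13/20, 11/12)
K = W + t·(D−W) with t = -8/9, so WK:KD = -8/9:17/9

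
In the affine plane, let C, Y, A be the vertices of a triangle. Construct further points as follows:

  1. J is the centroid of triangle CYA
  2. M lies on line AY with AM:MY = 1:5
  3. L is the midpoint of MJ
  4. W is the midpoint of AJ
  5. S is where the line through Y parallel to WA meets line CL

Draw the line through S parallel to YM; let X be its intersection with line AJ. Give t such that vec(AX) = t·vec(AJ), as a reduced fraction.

t = -21/13

Set C = (0, 0), Y = (1, 0), A = (0, 1); any affine frame gives the same invariant.
1. J is the centroid of triangle CYA ⇒ J = (1/3, 1/3)
2. M lies on line AY with AM:MY = 1:5 ⇒ M = (1/6, 5/6)
3. L is the midpoint of MJ ⇒ L = (1/4, 7/12)
4. W is the midpoint of AJ ⇒ W = (1/6, 2/3)
5. S is where the line through Y parallel to WA meets line CL ⇒ S = (6/13, 14/13)
through S parallel to YM: direction (-5/6, 5/6); meets AJ at X = (-7/13, 27/13)
X = A + t·(J−A) with t = -21/13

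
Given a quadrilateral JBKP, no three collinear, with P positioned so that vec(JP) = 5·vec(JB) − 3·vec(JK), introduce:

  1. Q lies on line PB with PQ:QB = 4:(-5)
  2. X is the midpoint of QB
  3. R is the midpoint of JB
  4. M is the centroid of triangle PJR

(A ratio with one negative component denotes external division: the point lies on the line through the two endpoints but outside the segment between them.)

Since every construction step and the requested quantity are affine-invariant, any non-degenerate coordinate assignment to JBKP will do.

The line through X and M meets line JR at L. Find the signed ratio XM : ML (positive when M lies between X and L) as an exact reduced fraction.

XM:ML = 13/2

Set J = (0, 0), B = (1, 0), K = (0, 1), P = (5, -3); any affine frame gives the same invariant.
1. Q lies on line PB with PQ:QB = 4:(-5) ⇒ Q = (21, -15)
2. X is the midpoint of QB ⇒ X = (11, -15/2)
3. R is the midpoint of JB ⇒ R = (1/2, 0)
4. M is the centroid of triangle PJR ⇒ M = (11/6, -1)
line XM meets JR at L = (11/26, 0)
M = X + t·(L−X) with t = 13/15, so XM:ML = 13/15:2/15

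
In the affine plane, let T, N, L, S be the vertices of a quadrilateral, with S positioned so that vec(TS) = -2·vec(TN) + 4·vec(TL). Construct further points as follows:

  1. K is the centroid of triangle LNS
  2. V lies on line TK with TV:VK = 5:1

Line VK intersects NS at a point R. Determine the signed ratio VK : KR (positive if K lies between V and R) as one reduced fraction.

VK:KR = 11/6

Assign T = (0, 0), N = (1, 0), L = (0, 1), S = (-2, 4) — the answer is frame-independent, so this choice is without loss of generality.
1. K is the centroid of triangle LNS ⇒ K = (-1/3, 5/3)
2. V lies on line TK with TV:VK = 5:1 ⇒ V = (-5/18, 25/18)
line VK meets NS at R = (-4/11, 20/11)
K = V + t·(R−V) with t = 11/17, so VK:KR = 11/17:6/17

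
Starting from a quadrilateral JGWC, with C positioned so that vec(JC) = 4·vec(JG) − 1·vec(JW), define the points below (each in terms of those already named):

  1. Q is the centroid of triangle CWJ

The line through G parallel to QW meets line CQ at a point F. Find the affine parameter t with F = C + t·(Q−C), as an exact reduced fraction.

t = 5/4

Choose coordinates J = (0, 0), G = (1, 0), W = (0, 1), C = (4, -1).
1. Q is the centroid of triangle CWJ ⇒ Q = (4/3, 0)
through G parallel to QW: direction (-4/3, 1); meets CQ at F = (2/3, 1/4)
F = C + t·(Q−C) with t = 5/4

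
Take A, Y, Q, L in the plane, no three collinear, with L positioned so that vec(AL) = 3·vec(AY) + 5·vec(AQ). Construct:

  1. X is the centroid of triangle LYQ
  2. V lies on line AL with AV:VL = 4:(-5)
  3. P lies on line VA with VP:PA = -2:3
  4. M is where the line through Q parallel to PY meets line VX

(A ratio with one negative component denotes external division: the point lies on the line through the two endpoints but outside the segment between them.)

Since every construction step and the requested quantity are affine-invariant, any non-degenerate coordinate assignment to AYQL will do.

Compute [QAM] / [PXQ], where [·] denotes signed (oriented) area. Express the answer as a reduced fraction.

[QAM]:[PXQ] = 111/119

Choose coordinates A = (0, 0), Y = (1, 0), Q = (0, 1), L = (3, 5).
1. X is the centroid of triangle LYQ ⇒ X = (4/3, 2)
2. V lies on line AL with AV:VL = 4:(-5) ⇒ V = (-12, -20)
3. P lies on line VA with VP:PA = -2:3 ⇒ P = (-36, -60)
4. M is where the line through Q parallel to PY meets line VX ⇒ M = (296/7, 487/7)
2·[QAM] = 296/7, 2·[PXQ] = 136/3
[QAM]:[PXQ] = 296/7:136/3 = 111/119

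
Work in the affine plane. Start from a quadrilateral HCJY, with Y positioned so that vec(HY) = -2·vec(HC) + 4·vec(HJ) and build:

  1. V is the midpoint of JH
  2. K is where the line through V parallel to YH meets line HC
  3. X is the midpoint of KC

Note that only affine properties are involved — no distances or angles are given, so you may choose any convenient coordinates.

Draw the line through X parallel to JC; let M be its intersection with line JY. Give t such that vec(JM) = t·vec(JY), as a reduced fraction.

Work in coordinates with H = (0, 0), C = (1, 0), J = (0, 1), Y = (-2, 4).
1. V is the midpoint of JH ⇒ V = (0, 1/2)
2. K is where the line through V parallel to YH meets line HC ⇒ K = (1/4, 0)
3. X is the midpoint of KC ⇒ X = (5/8, 0)
through X parallel to JC: direction (1, -1); meets JY at M = (3/4, -1/8)
M = J + t·(Y−J) with t = -3/8

t = -3/8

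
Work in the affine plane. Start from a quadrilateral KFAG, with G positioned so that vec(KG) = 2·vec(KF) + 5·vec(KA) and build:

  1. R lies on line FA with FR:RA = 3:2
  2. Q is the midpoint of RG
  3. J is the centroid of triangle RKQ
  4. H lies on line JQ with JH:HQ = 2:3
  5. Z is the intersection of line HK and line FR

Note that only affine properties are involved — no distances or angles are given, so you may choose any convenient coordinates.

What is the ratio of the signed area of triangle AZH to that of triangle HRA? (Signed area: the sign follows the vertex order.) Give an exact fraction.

[AZH]:[HRA] = -10/13

Set K = (0, 0), F = (1, 0), A = (0, 1), G = (2, 5); any affine frame gives the same invariant.
1. R lies on line FA with FR:RA = 3:2 ⇒ R = (2/5, 3/5)
2. Q is the midpoint of RG ⇒ Q = (6/5, 14/5)
3. J is the centroid of triangle RKQ ⇒ J = (8/15, 17/15)
4. H lies on line JQ with JH:HQ = 2:3 ⇒ H = (4/5, 9/5)
5. Z is the intersection of line HK and line FR ⇒ Z = (4/13, 9/13)
2·[AZH] = 32/65, 2·[HRA] = -16/25
[AZH]:[HRA] = 32/65:-16/25 = -10/13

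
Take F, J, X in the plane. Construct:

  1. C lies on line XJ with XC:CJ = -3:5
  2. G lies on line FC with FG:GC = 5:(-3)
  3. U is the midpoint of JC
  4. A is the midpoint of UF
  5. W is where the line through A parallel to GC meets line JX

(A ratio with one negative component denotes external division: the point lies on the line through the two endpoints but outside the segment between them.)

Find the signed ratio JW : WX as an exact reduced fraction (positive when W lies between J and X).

Work in coordinates with F = (0, 0), J = (1, 0), X = (0, 1).
1. C lies on line XJ with XC:CJ = -3:5 ⇒ C = (-3/2, 5/2)
2. G lies on line FC with FG:GC = 5:(-3) ⇒ G = (-15/4, 25/4)
3. U is the midpoint of JC ⇒ U = (-1/4, 5/4)
4. A is the midpoint of UF ⇒ A = (-1/8, 5/8)
5. W is where the line through A parallel to GC meets line JX ⇒ W = (-7/8, 15/8)
W = J + t·(X−J) with t = 15/8, so JW:WX = t:(1−t) = 15/8:-7/8

JW:WX = -15/7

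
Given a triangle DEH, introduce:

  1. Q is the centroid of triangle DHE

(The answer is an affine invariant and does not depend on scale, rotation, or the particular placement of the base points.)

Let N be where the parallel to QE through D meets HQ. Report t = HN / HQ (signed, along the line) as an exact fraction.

Work in coordinates with D = (0, 0), E = (1, 0), H = (0, 1).
1. Q is the centroid of triangle DHE ⇒ Q = (1/3, 1/3)
through D parallel to QE: direction (2/3, -1/3); meets HQ at N = (2/3, -1/3)
N = H + t·(Q−H) with t = 2

t = 2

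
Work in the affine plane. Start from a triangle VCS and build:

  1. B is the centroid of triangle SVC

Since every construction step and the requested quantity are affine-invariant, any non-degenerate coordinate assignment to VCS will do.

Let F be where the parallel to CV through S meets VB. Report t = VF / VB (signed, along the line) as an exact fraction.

t = 3

Choose coordinates V = (0, 0), C = (1, 0), S = (0, 1).
1. B is the centroid of triangle SVC ⇒ B = (1/3, 1/3)
through S parallel to CV: direction (-1, 0); meets VB at F = (1, 1)
F = V + t·(B−V) with t = 3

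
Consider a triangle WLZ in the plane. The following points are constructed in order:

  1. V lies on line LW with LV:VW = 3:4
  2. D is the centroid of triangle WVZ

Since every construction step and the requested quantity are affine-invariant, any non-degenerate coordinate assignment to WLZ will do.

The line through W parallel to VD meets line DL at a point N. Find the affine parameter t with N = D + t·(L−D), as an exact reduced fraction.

t = -4/3

Assign W = (0, 0), L = (1, 0), Z = (0, 1) — the answer is frame-independent, so this choice is without loss of generality.
1. V lies on line LW with LV:VW = 3:4 ⇒ V = (4/7, 0)
2. D is the centroid of triangle WVZ ⇒ D = (4/21, 1/3)
through W parallel to VD: direction (-8/21, 1/3); meets DL at N = (-8/9, 7/9)
N = D + t·(L−D) with t = -4/3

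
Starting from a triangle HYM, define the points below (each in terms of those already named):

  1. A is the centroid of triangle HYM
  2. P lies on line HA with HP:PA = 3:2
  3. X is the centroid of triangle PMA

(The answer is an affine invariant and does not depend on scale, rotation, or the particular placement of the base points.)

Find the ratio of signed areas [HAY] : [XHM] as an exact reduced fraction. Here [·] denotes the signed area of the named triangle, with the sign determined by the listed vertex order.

[HAY]:[XHM] = 15/8

Work in coordinates with H = (0, 0), Y = (1, 0), M = (0, 1).
1. A is the centroid of triangle HYM ⇒ A = (1/3, 1/3)
2. P lies on line HA with HP:PA = 3:2 ⇒ P = (1/5, 1/5)
3. X is the centroid of triangle PMA ⇒ X = (8/45, 23/45)
2·[HAY] = -1/3, 2·[XHM] = -8/45
[HAY]:[XHM] = -1/3:-8/45 = 15/8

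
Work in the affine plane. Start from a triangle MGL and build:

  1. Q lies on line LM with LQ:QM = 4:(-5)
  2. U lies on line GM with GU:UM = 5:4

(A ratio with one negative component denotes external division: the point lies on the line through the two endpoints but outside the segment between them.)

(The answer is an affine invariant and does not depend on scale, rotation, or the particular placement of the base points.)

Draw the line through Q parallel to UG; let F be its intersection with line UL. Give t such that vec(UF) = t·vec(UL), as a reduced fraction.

t = 5

Work in coordinates with M = (0, 0), G = (1, 0), L = (0, 1).
1. Q lies on line LM with LQ:QM = 4:(-5) ⇒ Q = (0, 5)
2. U lies on line GM with GU:UM = 5:4 ⇒ U = (4/9, 0)
through Q parallel to UG: direction (5/9, 0); meets UL at F = (-16/9, 5)
F = U + t·(L−U) with t = 5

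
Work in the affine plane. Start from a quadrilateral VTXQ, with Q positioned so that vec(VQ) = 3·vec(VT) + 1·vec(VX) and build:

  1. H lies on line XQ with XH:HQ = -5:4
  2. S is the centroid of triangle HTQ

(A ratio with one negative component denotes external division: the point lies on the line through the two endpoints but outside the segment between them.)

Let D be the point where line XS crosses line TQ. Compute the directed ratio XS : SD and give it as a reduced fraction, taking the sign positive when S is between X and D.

Set V = (0, 0), T = (1, 0), X = (0, 1), Q = (3, 1); any affine frame gives the same invariant.
1. H lies on line XQ with XH:HQ = -5:4 ⇒ H = (15, 1)
2. S is the centroid of triangle HTQ ⇒ S = (19/3, 2/3)
line XS meets TQ at D = (19/7, 6/7)
S = X + t·(D−X) with t = 7/3, so XS:SD = 7/3:-4/3

XS:SD = -7/4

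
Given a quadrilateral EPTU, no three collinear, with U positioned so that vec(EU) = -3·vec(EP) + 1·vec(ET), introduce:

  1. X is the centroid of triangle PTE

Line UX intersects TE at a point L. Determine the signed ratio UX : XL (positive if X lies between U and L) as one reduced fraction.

UX:XL = -10

Set E = (0, 0), P = (1, 0), T = (0, 1), U = (-3, 1); any affine frame gives the same invariant.
1. X is the centroid of triangle PTE ⇒ X = (1/3, 1/3)
line UX meets TE at L = (0, 2/5)
X = U + t·(L−U) with t = 10/9, so UX:XL = 10/9:-1/9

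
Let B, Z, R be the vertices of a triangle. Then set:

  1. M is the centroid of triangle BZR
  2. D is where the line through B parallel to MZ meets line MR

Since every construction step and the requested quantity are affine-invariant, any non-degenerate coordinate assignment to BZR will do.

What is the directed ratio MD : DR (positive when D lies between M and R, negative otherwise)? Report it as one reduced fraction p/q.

Assign B = (0, 0), Z = (1, 0), R = (0, 1) — the answer is frame-independent, so this choice is without loss of generality.
1. M is the centroid of triangle BZR ⇒ M = (1/3, 1/3)
2. D is where the line through B parallel to MZ meets line MR ⇒ D = (2/3, -1/3)
D = M + t·(R−M) with t = -1, so MD:DR = t:(1−t) = -1:2

MD:DR = -1/2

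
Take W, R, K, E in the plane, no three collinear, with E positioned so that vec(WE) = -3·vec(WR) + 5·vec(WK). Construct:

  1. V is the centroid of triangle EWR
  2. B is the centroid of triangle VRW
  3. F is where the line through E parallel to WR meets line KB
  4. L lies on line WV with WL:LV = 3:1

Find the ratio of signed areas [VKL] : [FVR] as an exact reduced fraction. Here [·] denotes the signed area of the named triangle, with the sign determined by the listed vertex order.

[VKL]:[FVR] = -1/30

Assign W = (0, 0), R = (1, 0), K = (0, 1), E = (-3, 5) — the answer is frame-independent, so this choice is without loss of generality.
1. V is the centroid of triangle EWR ⇒ V = (-2/3, 5/3)
2. B is the centroid of triangle VRW ⇒ B = (1/9, 5/9)
3. F is where the line through E parallel to WR meets line KB ⇒ F = (-1, 5)
4. L lies on line WV with WL:LV = 3:1 ⇒ L = (-1/2, 5/4)
2·[VKL] = -1/6, 2·[FVR] = 5
[VKL]:[FVR] = -1/6:5 = -1/30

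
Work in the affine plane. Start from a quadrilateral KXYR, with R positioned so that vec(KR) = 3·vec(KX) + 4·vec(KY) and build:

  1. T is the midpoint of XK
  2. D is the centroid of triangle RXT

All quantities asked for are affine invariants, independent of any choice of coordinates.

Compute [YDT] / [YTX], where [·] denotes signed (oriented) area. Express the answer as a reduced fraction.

[YDT]:[YTX] = -10/3

Choose coordinates K = (0, 0), X = (1, 0), Y = (0, 1), R = (3, 4).
1. T is the midpoint of XK ⇒ T = (1/2, 0)
2. D is the centroid of triangle RXT ⇒ D = (3/2, 4/3)
2·[YDT] = -5/3, 2·[YTX] = 1/2
[YDT]:[YTX] = -5/3:1/2 = -10/3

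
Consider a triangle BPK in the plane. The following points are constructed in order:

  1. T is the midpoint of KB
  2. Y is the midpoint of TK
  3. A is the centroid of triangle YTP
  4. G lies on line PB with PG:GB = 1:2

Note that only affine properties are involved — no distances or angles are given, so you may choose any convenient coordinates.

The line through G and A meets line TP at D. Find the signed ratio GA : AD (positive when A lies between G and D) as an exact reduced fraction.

Assign B = (0, 0), P = (1, 0), K = (0, 1) — the answer is frame-independent, so this choice is without loss of generality.
1. T is the midpoint of KB ⇒ T = (0, 1/2)
2. Y is the midpoint of TK ⇒ Y = (0, 3/4)
3. A is the centroid of triangle YTP ⇒ A = (1/3, 5/12)
4. G lies on line PB with PG:GB = 1:2 ⇒ G = (2/3, 0)
line GA meets TP at D = (4/9, 5/18)
A = G + t·(D−G) with t = 3/2, so GA:AD = 3/2:-1/2

GA:AD = -3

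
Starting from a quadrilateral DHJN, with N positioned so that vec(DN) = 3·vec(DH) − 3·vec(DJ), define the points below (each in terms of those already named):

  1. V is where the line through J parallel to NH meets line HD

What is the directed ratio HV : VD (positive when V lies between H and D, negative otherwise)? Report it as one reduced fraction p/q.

HV:VD = 1/2

Set D = (0, 0), H = (1, 0), J = (0, 1), N = (3, -3); any affine frame gives the same invariant.
1. V is where the line through J parallel to NH meets line HD ⇒ V = (2/3, 0)
V = H + t·(D−H) with t = 1/3, so HV:VD = t:(1−t) = 1/3:2/3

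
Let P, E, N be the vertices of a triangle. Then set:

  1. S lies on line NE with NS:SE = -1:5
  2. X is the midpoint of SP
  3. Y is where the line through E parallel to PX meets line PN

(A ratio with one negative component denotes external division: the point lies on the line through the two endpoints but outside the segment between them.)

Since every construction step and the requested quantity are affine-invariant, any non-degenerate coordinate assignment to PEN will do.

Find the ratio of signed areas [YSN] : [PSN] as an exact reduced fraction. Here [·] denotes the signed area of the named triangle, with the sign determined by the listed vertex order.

Choose coordinates P = (0, 0), E = (1, 0), N = (0, 1).
1. S lies on line NE with NS:SE = -1:5 ⇒ S = (-1/4, 5/4)
2. X is the midpoint of SP ⇒ X = (-1/8, 5/8)
3. Y is where the line through E parallel to PX meets line PN ⇒ Y = (0, 5)
2·[YSN] = 1, 2·[PSN] = -1/4
[YSN]:[PSN] = 1:-1/4 = -4

[YSN]:[PSN] = -4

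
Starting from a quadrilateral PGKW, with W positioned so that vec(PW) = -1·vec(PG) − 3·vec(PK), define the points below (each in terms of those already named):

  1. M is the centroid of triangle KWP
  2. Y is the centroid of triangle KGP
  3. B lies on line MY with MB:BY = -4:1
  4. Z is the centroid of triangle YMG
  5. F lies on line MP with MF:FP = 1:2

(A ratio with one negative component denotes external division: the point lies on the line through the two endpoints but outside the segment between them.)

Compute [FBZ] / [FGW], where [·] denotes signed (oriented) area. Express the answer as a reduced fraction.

[FBZ]:[FGW] = 29/225

Choose coordinates P = (0, 0), G = (1, 0), K = (0, 1), W = (-1, -3).
1. M is the centroid of triangle KWP ⇒ M = (-1/3, -2/3)
2. Y is the centroid of triangle KGP ⇒ Y = (1/3, 1/3)
3. B lies on line MY with MB:BY = -4:1 ⇒ B = (5/9, 2/3)
4. Z is the centroid of triangle YMG ⇒ Z = (1/3, -1/9)
5. F lies on line MP with MF:FP = 1:2 ⇒ F = (-2/9, -4/9)
2·[FBZ] = -29/81, 2·[FGW] = -25/9
[FBZ]:[FGW] = -29/81:-25/9 = 29/225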